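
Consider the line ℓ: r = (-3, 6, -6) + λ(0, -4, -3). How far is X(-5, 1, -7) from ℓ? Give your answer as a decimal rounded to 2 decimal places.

Taking (-3, 6, -6) on ℓ with direction v = (0, -4, -3): w = X − (-3, 6, -6) = (-2, -5, -1), and w × v = (11, -6, 8).
Distance = |w × v| / |v| = √221 / √25 ≈ 2.97.

2.97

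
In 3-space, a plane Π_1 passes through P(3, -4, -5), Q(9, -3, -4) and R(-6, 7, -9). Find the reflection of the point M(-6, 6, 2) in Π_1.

(-2, 2, -18)

PQ = (6, 1, 1), PR = (-9, 11, -4); a normal to Π_1 is PQ × PR = (-15, 15, 75).
Using P: Π_1 has equation -15x + 15y + 75z = -480.
λ = (n·M − d)/|n|² = (330 − (-480))/6075 = 2/15.
Reflection = M − 2λn = (-6, 6, 2) − (4/15)·(-15, 15, 75) = (-2, 2, -18).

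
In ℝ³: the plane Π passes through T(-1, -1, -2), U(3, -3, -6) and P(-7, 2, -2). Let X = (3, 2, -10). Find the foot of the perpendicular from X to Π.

TU = (4, -2, -4), TP = (-6, 3, 0); a normal to Π is TU × TP = (12, 24, 0).
Using T: Π has equation 12x + 24y = -36.
Foot = X − λn with λ = (n·X − d)/|n|² = (84 − (-36))/720 = 1/6.
Foot = (3, 2, -10) − (1/6)·(12, 24, 0) = (1, -2, -10).

(1, -2, -10)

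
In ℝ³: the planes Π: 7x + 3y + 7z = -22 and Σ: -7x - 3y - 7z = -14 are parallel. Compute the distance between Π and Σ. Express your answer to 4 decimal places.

3.4803

Rescale Σ by 1/(-1): 7x + 3y + 7z = 14. Then distance = |-22 − 14| / √107 ≈ 3.4803.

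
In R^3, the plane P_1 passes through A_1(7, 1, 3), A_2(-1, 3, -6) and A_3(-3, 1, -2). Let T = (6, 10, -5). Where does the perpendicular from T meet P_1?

A_1A_2 = (-8, 2, -9), A_1A_3 = (-10, 0, -5); a normal to P_1 is A_1A_2 × A_1A_3 = (-10, 50, 20).
Using A_1: P_1 has equation -10x + 50y + 20z = 40.
Foot = T − λn with λ = (n·T − d)/|n|² = (340 − 40)/3000 = 1/10.
Foot = (6, 10, -5) − (1/10)·(-10, 50, 20) = (7, 5, -7).

(7, 5, -7)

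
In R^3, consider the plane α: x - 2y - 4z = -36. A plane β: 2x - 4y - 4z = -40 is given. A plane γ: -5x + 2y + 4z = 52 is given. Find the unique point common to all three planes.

(-4, 0, 8)

Solving the 3×3 linear system x - 2y - 4z = -36, 2x - 4y - 4z = -40, -5x + 2y + 4z = 52 (e.g. by elimination or Cramer's rule, determinant = 32) gives (-4, 0, 8).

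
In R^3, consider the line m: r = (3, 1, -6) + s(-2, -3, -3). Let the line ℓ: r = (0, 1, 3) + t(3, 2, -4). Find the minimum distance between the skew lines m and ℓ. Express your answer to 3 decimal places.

0.356

Common perpendicular direction n = (-2, -3, -3) × (3, 2, -4) = (18, -17, 5).
With w = (0, 1, 3) − (3, 1, -6) = (-3, 0, 9), w · n = -9.
Distance = |w · n| / |n| = |-9| / √638 ≈ 0.356.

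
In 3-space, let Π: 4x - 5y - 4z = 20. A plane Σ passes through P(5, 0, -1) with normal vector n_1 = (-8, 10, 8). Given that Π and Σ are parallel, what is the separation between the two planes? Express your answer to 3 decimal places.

0.530

Σ: n_1·r = n_1·P gives -8x + 10y + 8z = -48.
Rescale Σ by 1/(-2): 4x - 5y - 4z = 24. Then distance = |20 − 24| / √57 ≈ 0.530.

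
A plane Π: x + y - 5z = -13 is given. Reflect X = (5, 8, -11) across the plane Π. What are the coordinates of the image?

λ = (n·X − d)/|n|² = (68 − (-13))/27 = 3.
Reflection = X − 2λn = (5, 8, -11) − 6·(1, 1, -5) = (-1, 2, 19).

(-1, 2, 19)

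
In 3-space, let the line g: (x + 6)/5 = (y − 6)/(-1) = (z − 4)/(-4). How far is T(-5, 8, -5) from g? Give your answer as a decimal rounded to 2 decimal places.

g has direction (5, -1, -4) through (-6, 6, 4).
Taking (-6, 6, 4) on g with direction v = (5, -1, -4): w = T − (-6, 6, 4) = (1, 2, -9), and w × v = (-17, -41, -11).
Distance = |w × v| / |v| = √2091 / √42 ≈ 7.06.

7.06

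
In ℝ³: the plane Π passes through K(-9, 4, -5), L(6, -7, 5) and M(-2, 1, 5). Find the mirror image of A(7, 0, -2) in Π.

(-3, -10, 2)

KL = (15, -11, 10), KM = (7, -3, 10); a normal to Π is KL × KM = (-80, -80, 32).
Using K: Π has equation -80x - 80y + 32z = 240.
λ = (n·A − d)/|n|² = (-624 − 240)/13824 = -1/16.
Reflection = A − 2λn = (7, 0, -2) − (-1/8)·(-80, -80, 32) = (-3, -10, 2).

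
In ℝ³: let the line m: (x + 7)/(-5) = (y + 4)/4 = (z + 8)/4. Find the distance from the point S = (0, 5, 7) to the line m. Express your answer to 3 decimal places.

17.021

m has direction (-5, 4, 4) through (-7, -4, -8).
Taking (-7, -4, -8) on m with direction v = (-5, 4, 4): w = S − (-7, -4, -8) = (7, 9, 15), and w × v = (-24, -103, 73).
Distance = |w × v| / |v| = √16514 / √57 ≈ 17.021.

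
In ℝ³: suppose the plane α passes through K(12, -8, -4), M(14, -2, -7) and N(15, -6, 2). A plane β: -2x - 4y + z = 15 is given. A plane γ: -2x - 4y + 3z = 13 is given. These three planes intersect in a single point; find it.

(12, -10, -1)

KM = (2, 6, -3), KN = (3, 2, 6); a normal to α is KM × KN = (42, -21, -14).
Using K: α has equation 42x - 21y - 14z = 728.
Solving the 3×3 linear system 42x - 21y - 14z = 728, -2x - 4y + z = 15, -2x - 4y + 3z = 13 (e.g. by elimination or Cramer's rule, determinant = -420) gives (12, -10, -1).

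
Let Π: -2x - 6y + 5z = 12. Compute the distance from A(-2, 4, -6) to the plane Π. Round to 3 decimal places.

7.690

n·A − d = (-2)·(-2) + (-6)·(4) + (5)·(-6) − 12 = -62; |n| = √65.
Distance = |-62| / √65 = 62/√65 ≈ 7.690.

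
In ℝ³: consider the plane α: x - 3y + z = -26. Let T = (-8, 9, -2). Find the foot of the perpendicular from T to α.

Foot = T − λn with λ = (n·T − d)/|n|² = (-37 − (-26))/11 = -1.
Foot = (-8, 9, -2) − (-1)·(1, -3, 1) = (-7, 6, -1).

(-7, 6, -1)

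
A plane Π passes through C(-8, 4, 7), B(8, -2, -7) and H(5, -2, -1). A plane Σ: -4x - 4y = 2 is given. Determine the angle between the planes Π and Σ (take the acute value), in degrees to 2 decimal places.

CB = (16, -6, -14), CH = (13, -6, -8); a normal to Π is CB × CH = (-36, -54, -18).
Using C: Π has equation -36x - 54y - 18z = -54.
cos θ = |n₁·n₂| / (|n₁||n₂|) = |360| / (√4536 · √32).
θ = arccos(0.94491) ≈ 19.11°.

19.11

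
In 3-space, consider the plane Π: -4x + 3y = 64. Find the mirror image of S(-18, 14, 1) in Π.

(-2, 2, 1)

λ = (n·S − d)/|n|² = (114 − 64)/25 = 2.
Reflection = S − 2λn = (-18, 14, 1) − 4·(-4, 3, 0) = (-2, 2, 1).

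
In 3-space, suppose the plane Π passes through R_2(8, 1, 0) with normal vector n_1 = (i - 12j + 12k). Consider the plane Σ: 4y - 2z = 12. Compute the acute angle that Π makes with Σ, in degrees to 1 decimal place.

18.7

Π: n_1·r = n_1·R_2 gives x - 12y + 12z = -4.
cos θ = |n₁·n₂| / (|n₁||n₂|) = |-72| / (√289 · √20).
θ = arccos(0.94704) ≈ 18.7°.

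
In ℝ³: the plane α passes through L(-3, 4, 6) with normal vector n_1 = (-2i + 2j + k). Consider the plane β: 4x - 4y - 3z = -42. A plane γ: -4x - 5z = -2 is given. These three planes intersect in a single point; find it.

(-2, 7, 2)

α: n_1·r = n_1·L gives -2x + 2y + z = 20.
Solving the 3×3 linear system -2x + 2y + z = 20, 4x - 4y - 3z = -42, -4x - 5z = -2 (e.g. by elimination or Cramer's rule, determinant = 8) gives (-2, 7, 2).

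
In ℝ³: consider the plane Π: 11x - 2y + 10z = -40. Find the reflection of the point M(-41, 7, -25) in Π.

(25, -5, 35)

λ = (n·M − d)/|n|² = (-715 − (-40))/225 = -3.
Reflection = M − 2λn = (-41, 7, -25) − (-6)·(11, -2, 10) = (25, -5, 35).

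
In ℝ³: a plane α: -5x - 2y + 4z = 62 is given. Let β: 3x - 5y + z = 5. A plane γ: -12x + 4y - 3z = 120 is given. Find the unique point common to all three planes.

Solving the 3×3 linear system -5x - 2y + 4z = 62, 3x - 5y + z = 5, -12x + 4y - 3z = 120 (e.g. by elimination or Cramer's rule, determinant = -241) gives (-12, -9, -4).

(-12, -9, -4)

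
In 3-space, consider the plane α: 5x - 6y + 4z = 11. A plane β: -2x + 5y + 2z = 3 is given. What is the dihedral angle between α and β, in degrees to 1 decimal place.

cos θ = |n₁·n₂| / (|n₁||n₂|) = |-32| / (√77 · √33).
θ = arccos(0.63482) ≈ 50.6°.

50.6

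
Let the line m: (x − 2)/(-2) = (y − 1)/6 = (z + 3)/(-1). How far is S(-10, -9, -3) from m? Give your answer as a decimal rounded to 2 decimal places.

m has direction (-2, 6, -1) through (2, 1, -3).
Taking (2, 1, -3) on m with direction v = (-2, 6, -1): w = S − (2, 1, -3) = (-12, -10, 0), and w × v = (10, -12, -92).
Distance = |w × v| / |v| = √8708 / √41 ≈ 14.57.

14.57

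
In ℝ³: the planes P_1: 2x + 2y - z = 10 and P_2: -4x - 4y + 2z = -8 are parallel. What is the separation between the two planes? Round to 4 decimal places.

2.0000

Rescale P_2 by 1/(-2): 2x + 2y - z = 4. Then distance = |10 − 4| / √9 ≈ 2.0000.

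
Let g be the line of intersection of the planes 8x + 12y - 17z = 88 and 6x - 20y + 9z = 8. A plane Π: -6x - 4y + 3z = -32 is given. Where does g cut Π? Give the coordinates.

Direction of g: (8, 12, -17) × (6, -20, 9) = (-232, -174, -232).
A point on g: solving the two plane equations with x = -12 gives (-12, -13, -20).
Substitute r = (-12, -13, -20) + t(-232, -174, -232) into the plane: 64 + 1392t = -32, so t = -2/29.
Intersection: (-12, -13, -20) + (-2/29)·(-232, -174, -232) = (4, -1, -4).

(4, -1, -4)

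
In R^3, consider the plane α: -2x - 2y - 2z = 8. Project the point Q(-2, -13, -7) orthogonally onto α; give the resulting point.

(4, -7, -1)

Foot = Q − λn with λ = (n·Q − d)/|n|² = (44 − 8)/12 = 3.
Foot = (-2, -13, -7) − 3·(-2, -2, -2) = (4, -7, -1).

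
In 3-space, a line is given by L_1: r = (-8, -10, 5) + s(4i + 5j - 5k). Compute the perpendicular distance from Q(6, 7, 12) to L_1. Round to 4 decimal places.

Taking (-8, -10, 5) on L_1 with direction v = (4, 5, -5): w = Q − (-8, -10, 5) = (14, 17, 7), and w × v = (-120, 98, 2).
Distance = |w × v| / |v| = √24008 / √66 ≈ 19.0724.

19.0724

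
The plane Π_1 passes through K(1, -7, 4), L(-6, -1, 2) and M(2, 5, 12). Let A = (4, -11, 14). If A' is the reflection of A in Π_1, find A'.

(12, -5, 4)

KL = (-7, 6, -2), KM = (1, 12, 8); a normal to Π_1 is KL × KM = (72, 54, -90).
Using K: Π_1 has equation 72x + 54y - 90z = -666.
λ = (n·A − d)/|n|² = (-1566 − (-666))/16200 = -1/18.
Reflection = A − 2λn = (4, -11, 14) − (-1/9)·(72, 54, -90) = (12, -5, 4).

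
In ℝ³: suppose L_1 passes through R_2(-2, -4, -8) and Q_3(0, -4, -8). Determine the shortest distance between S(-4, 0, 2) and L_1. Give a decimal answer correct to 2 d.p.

10.77

A direction vector for L_1 is Q_3 − R_2 = (2, 0, 0).
Taking (-2, -4, -8) on L_1 with direction v = (2, 0, 0): w = S − (-2, -4, -8) = (-2, 4, 10), and w × v = (0, 20, -8).
Distance = |w × v| / |v| = √464 / √4 ≈ 10.77.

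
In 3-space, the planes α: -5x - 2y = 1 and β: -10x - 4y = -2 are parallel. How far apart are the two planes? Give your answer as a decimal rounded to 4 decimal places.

Rescale β by 1/2: -5x - 2y = -1. Then distance = |1 − (-1)| / √29 ≈ 0.3714.

0.3714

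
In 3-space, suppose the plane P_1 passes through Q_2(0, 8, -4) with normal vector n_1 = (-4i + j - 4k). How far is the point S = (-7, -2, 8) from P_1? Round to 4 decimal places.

P_1: n_1·r = n_1·Q_2 gives -4x + y - 4z = 24.
n·S − d = (-4)·(-7) + (1)·(-2) + (-4)·(8) − 24 = -30; |n| = √33.
Distance = |-30| / √33 = 30/√33 ≈ 5.2223.

5.2223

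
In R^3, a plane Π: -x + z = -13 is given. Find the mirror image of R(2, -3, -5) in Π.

(8, -3, -11)

λ = (n·R − d)/|n|² = (-7 − (-13))/2 = 3.
Reflection = R − 2λn = (2, -3, -5) − 6·(-1, 0, 1) = (8, -3, -11).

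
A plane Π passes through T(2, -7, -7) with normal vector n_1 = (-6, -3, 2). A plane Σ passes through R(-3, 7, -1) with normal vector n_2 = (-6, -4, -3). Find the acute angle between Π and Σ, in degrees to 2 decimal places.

39.81

Π: n_1·r = n_1·T gives -6x - 3y + 2z = -5.
Σ: n_2·r = n_2·R gives -6x - 4y - 3z = -7.
cos θ = |n₁·n₂| / (|n₁||n₂|) = |42| / (√49 · √61).
θ = arccos(0.76822) ≈ 39.81°.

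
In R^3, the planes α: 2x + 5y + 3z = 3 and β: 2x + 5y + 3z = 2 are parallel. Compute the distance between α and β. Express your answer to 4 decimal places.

Same normal n = (2, 5, 3) with |n| = √38; distance = |3 − 2| / |n| = 1/√38 ≈ 0.1622.

0.1622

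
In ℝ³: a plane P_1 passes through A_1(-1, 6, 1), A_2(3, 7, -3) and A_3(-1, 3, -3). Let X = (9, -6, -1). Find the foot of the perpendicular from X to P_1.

(1, 2, -7)

A_1A_2 = (4, 1, -4), A_1A_3 = (0, -3, -4); a normal to P_1 is A_1A_2 × A_1A_3 = (-16, 16, -12).
Using A_1: P_1 has equation -16x + 16y - 12z = 100.
Foot = X − λn with λ = (n·X − d)/|n|² = (-228 − 100)/656 = -1/2.
Foot = (9, -6, -1) − (-1/2)·(-16, 16, -12) = (1, 2, -7).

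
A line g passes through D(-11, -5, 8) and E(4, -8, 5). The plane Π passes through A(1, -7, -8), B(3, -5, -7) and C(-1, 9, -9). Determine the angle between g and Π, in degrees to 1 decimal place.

37.0

A direction vector for g is E − D = (15, -3, -3).
AB = (2, 2, 1), AC = (-2, 16, -1); a normal to Π is AB × AC = (-18, 0, 36).
Using A: Π has equation -18x + 36z = -306.
sin θ = |n·v| / (|n||v|) = |-378| / (√1620 · √243) = 0.60246.
θ ≈ 37.0°.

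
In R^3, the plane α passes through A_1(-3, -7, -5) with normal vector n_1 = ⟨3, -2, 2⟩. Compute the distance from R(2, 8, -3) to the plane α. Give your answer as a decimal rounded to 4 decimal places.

2.6679

α: n_1·r = n_1·A_1 gives 3x - 2y + 2z = -5.
n·R − d = (3)·(2) + (-2)·(8) + (2)·(-3) − (-5) = -11; |n| = √17.
Distance = |-11| / √17 = 11/√17 ≈ 2.6679.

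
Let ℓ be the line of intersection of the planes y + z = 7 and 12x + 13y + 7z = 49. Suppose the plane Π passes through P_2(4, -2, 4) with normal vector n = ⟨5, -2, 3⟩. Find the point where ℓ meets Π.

Direction of ℓ: (0, 1, 1) × (12, 13, 7) = (-6, 12, -12).
A point on ℓ: solving the two plane equations with x = 0 gives (0, 0, 7).
Π: n·r = n·P_2 gives 5x - 2y + 3z = 36.
Substitute r = (0, 0, 7) + t(-6, 12, -12) into the plane: 21 + (-90)t = 36, so t = -1/6.
Intersection: (0, 0, 7) + (-1/6)·(-6, 12, -12) = (1, -2, 9).

(1, -2, 9)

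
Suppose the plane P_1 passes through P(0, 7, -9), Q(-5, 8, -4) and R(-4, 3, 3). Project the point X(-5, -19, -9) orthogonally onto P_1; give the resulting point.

(7, -4, 0)

PQ = (-5, 1, 5), PR = (-4, -4, 12); a normal to P_1 is PQ × PR = (32, 40, 24).
Using P: P_1 has equation 32x + 40y + 24z = 64.
Foot = X − λn with λ = (n·X − d)/|n|² = (-1136 − 64)/3200 = -3/8.
Foot = (-5, -19, -9) − (-3/8)·(32, 40, 24) = (7, -4, 0).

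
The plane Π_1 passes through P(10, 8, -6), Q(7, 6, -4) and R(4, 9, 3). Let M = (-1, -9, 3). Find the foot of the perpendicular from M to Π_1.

PQ = (-3, -2, 2), PR = (-6, 1, 9); a normal to Π_1 is PQ × PR = (-20, 15, -15).
Using P: Π_1 has equation -20x + 15y - 15z = 10.
Foot = M − λn with λ = (n·M − d)/|n|² = (-160 − 10)/850 = -1/5.
Foot = (-1, -9, 3) − (-1/5)·(-20, 15, -15) = (-5, -6, 0).

(-5, -6, 0)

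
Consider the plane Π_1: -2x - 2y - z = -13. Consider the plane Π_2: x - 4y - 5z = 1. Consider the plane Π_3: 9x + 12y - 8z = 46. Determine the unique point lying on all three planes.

(6, 0, 1)

Solving the 3×3 linear system -2x - 2y - z = -13, x - 4y - 5z = 1, 9x + 12y - 8z = 46 (e.g. by elimination or Cramer's rule, determinant = -158) gives (6, 0, 1).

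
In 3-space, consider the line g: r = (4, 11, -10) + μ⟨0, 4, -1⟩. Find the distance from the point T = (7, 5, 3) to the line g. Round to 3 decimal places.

Taking (4, 11, -10) on g with direction v = (0, 4, -1): w = T − (4, 11, -10) = (3, -6, 13), and w × v = (-46, 3, 12).
Distance = |w × v| / |v| = √2269 / √17 ≈ 11.553.

11.553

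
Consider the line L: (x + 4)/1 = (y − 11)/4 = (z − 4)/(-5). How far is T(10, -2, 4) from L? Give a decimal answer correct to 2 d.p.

L has direction (1, 4, -5) through (-4, 11, 4).
Taking (-4, 11, 4) on L with direction v = (1, 4, -5): w = T − (-4, 11, 4) = (14, -13, 0), and w × v = (65, 70, 69).
Distance = |w × v| / |v| = √13886 / √42 ≈ 18.18.

18.18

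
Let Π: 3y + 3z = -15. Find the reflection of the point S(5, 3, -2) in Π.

(5, -3, -8)

λ = (n·S − d)/|n|² = (3 − (-15))/18 = 1.
Reflection = S − 2λn = (5, 3, -2) − 2·(0, 3, 3) = (5, -3, -8).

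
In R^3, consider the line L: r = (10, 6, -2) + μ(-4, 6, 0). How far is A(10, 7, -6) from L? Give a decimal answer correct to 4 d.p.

4.0383

Taking (10, 6, -2) on L with direction v = (-4, 6, 0): w = A − (10, 6, -2) = (0, 1, -4), and w × v = (24, 16, 4).
Distance = |w × v| / |v| = √848 / √52 ≈ 4.0383.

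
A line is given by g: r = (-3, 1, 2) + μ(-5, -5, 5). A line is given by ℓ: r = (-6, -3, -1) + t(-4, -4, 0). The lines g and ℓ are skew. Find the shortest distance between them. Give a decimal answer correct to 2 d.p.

0.71

Common perpendicular direction n = (-5, -5, 5) × (-4, -4, 0) = (20, -20, 0).
With w = (-6, -3, -1) − (-3, 1, 2) = (-3, -4, -3), w · n = 20.
Distance = |w · n| / |n| = |20| / √800 ≈ 0.71.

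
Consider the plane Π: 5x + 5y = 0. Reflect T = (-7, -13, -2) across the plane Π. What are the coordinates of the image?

λ = (n·T − d)/|n|² = (-100 − 0)/50 = -2.
Reflection = T − 2λn = (-7, -13, -2) − (-4)·(5, 5, 0) = (13, 7, -2).

(13, 7, -2)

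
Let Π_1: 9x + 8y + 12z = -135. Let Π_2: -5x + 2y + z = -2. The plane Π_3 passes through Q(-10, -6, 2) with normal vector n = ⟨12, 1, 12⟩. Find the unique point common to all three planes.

Π_3: n·r = n·Q gives 12x + y + 12z = -102.
Solving the 3×3 linear system 9x + 8y + 12z = -135, -5x + 2y + z = -2, 12x + y + 12z = -102 (e.g. by elimination or Cramer's rule, determinant = 435) gives (-3, -6, -5).

(-3, -6, -5)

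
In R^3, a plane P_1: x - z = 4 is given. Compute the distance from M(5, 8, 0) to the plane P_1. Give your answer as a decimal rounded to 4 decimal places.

n·M − d = (1)·(5) + (0)·(8) + (-1)·(0) − 4 = 1; |n| = √2.
Distance = |1| / √2 = 1/√2 ≈ 0.7071.

0.7071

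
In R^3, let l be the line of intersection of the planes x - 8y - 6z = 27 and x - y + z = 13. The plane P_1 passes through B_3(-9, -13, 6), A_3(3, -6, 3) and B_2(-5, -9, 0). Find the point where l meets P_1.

(5, -5, 3)

Direction of l: (1, -8, -6) × (1, -1, 1) = (-14, -7, 7).
A point on l: solving the two plane equations with x = 9 gives (9, -3, 1).
B_3A_3 = (12, 7, -3), B_3B_2 = (4, 4, -6); a normal to P_1 is B_3A_3 × B_3B_2 = (-30, 60, 20).
Using B_3: P_1 has equation -30x + 60y + 20z = -390.
Substitute r = (9, -3, 1) + t(-14, -7, 7) into the plane: -430 + 140t = -390, so t = 2/7.
Intersection: (9, -3, 1) + (2/7)·(-14, -7, 7) = (5, -5, 3).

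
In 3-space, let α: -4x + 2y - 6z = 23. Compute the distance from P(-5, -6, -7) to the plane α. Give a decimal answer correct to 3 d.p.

3.608

n·P − d = (-4)·(-5) + (2)·(-6) + (-6)·(-7) − 23 = 27; |n| = √56.
Distance = |27| / √56 = 27/√56 ≈ 3.608.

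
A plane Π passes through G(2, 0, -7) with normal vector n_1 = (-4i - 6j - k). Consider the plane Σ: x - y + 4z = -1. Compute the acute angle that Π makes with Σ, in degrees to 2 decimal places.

Π: n_1·r = n_1·G gives -4x - 6y - z = -1.
cos θ = |n₁·n₂| / (|n₁||n₂|) = |-2| / (√53 · √18).
θ = arccos(0.06475) ≈ 86.29°.

86.29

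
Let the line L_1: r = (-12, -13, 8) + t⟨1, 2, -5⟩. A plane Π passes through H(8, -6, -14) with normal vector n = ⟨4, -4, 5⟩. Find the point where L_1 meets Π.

(-10, -9, -2)

Π: n·r = n·H gives 4x - 4y + 5z = -14.
Substitute r = (-12, -13, 8) + t(1, 2, -5) into the plane: 44 + (-29)t = -14, so t = 2.
Intersection: (-12, -13, 8) + 2·(1, 2, -5) = (-10, -9, -2).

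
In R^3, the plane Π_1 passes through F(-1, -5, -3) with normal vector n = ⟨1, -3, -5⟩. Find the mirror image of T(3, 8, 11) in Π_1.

(9, -10, -19)

Π_1: n·r = n·F gives x - 3y - 5z = 29.
λ = (n·T − d)/|n|² = (-76 − 29)/35 = -3.
Reflection = T − 2λn = (3, 8, 11) − (-6)·(1, -3, -5) = (9, -10, -19).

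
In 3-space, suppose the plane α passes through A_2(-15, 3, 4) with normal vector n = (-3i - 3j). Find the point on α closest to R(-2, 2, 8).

(-8, -4, 8)

α: n·r = n·A_2 gives -3x - 3y = 36.
Foot = R − λn with λ = (n·R − d)/|n|² = (0 − 36)/18 = -2.
Foot = (-2, 2, 8) − (-2)·(-3, -3, 0) = (-8, -4, 8).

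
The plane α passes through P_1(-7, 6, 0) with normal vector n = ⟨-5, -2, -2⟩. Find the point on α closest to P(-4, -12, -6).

α: n·r = n·P_1 gives -5x - 2y - 2z = 23.
Foot = P − λn with λ = (n·P − d)/|n|² = (56 − 23)/33 = 1.
Foot = (-4, -12, -6) − 1·(-5, -2, -2) = (1, -10, -4).

(1, -10, -4)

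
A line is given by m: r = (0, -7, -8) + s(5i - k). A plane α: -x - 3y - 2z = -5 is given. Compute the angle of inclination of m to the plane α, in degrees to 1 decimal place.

9.0

sin θ = |n·v| / (|n||v|) = |-3| / (√14 · √26) = 0.15724.
θ ≈ 9.0°.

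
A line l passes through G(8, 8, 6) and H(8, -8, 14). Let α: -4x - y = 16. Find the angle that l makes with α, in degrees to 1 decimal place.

12.5

A direction vector for l is H − G = (0, -16, 8).
sin θ = |n·v| / (|n||v|) = |16| / (√17 · √320) = 0.21693.
θ ≈ 12.5°.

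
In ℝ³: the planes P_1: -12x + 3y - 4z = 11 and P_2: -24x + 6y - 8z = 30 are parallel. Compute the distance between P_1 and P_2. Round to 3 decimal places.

0.308

Rescale P_2 by 1/2: -12x + 3y - 4z = 15. Then distance = |11 − 15| / √169 ≈ 0.308.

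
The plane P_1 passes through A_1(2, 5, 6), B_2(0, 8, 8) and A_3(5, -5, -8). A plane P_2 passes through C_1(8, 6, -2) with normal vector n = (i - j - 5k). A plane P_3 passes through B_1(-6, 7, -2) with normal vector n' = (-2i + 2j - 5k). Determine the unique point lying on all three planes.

(-3, 5, -4)

A_1B_2 = (-2, 3, 2), A_1A_3 = (3, -10, -14); a normal to P_1 is A_1B_2 × A_1A_3 = (-22, -22, 11).
Using A_1: P_1 has equation -22x - 22y + 11z = -88.
P_2: n·r = n·C_1 gives x - y - 5z = 12.
P_3: n'·r = n'·B_1 gives -2x + 2y - 5z = 36.
Solving the 3×3 linear system -22x - 22y + 11z = -88, x - y - 5z = 12, -2x + 2y - 5z = 36 (e.g. by elimination or Cramer's rule, determinant = -660) gives (-3, 5, -4).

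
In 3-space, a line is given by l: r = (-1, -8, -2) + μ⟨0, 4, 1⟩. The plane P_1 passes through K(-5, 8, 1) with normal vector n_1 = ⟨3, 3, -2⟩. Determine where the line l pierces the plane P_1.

P_1: n_1·r = n_1·K gives 3x + 3y - 2z = 7.
Substitute r = (-1, -8, -2) + t(0, 4, 1) into the plane: -23 + 10t = 7, so t = 3.
Intersection: (-1, -8, -2) + 3·(0, 4, 1) = (-1, 4, 1).

(-1, 4, 1)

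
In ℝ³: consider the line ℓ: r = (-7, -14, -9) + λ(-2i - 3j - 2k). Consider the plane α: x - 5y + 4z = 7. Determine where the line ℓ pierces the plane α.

(1, -2, -1)

Substitute r = (-7, -14, -9) + t(-2, -3, -2) into the plane: 27 + 5t = 7, so t = -4.
Intersection: (-7, -14, -9) + (-4)·(-2, -3, -2) = (1, -2, -1).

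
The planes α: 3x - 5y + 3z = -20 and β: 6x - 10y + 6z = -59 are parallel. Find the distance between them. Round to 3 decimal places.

Rescale β by 1/2: 3x - 5y + 3z = -59/2. Then distance = |-20 − (-59/2)| / √43 ≈ 1.449.

1.449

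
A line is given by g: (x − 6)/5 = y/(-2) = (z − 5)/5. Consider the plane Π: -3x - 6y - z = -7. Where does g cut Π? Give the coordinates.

(-4, 4, -5)

g has direction (5, -2, 5) through (6, 0, 5).
Substitute r = (6, 0, 5) + t(5, -2, 5) into the plane: -23 + (-8)t = -7, so t = -2.
Intersection: (6, 0, 5) + (-2)·(5, -2, 5) = (-4, 4, -5).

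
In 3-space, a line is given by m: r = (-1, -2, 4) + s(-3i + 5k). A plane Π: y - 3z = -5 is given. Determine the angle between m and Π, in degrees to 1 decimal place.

54.4

sin θ = |n·v| / (|n||v|) = |-15| / (√10 · √34) = 0.81349.
θ ≈ 54.4°.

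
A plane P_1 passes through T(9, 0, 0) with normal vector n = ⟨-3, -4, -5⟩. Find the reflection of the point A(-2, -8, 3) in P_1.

P_1: n·r = n·T gives -3x - 4y - 5z = -27.
λ = (n·A − d)/|n|² = (23 − (-27))/50 = 1.
Reflection = A − 2λn = (-2, -8, 3) − 2·(-3, -4, -5) = (4, 0, 13).

(4, 0, 13)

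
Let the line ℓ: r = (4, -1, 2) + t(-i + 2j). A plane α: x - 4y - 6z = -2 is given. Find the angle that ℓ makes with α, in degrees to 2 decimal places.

33.56

sin θ = |n·v| / (|n||v|) = |-9| / (√53 · √5) = 0.55287.
θ ≈ 33.56°.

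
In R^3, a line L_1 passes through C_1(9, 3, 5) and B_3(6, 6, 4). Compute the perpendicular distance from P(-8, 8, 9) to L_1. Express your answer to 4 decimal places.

11.2997

A direction vector for L_1 is B_3 − C_1 = (-3, 3, -1).
Taking (9, 3, 5) on L_1 with direction v = (-3, 3, -1): w = P − (9, 3, 5) = (-17, 5, 4), and w × v = (-17, -29, -36).
Distance = |w × v| / |v| = √2426 / √19 ≈ 11.2997.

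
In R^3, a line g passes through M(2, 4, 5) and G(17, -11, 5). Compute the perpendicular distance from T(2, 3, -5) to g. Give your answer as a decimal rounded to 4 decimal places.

A direction vector for g is G − M = (15, -15, 0).
Taking (2, 4, 5) on g with direction v = (15, -15, 0): w = T − (2, 4, 5) = (0, -1, -10), and w × v = (-150, -150, 15).
Distance = |w × v| / |v| = √45225 / √450 ≈ 10.0250.

10.0250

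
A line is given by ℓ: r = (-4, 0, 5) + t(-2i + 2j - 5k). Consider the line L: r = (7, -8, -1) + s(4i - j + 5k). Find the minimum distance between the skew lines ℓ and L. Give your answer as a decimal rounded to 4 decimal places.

Common perpendicular direction n = (-2, 2, -5) × (4, -1, 5) = (5, -10, -6).
With w = (7, -8, -1) − (-4, 0, 5) = (11, -8, -6), w · n = 171.
Distance = |w · n| / |n| = |171| / √161 ≈ 13.4767.

13.4767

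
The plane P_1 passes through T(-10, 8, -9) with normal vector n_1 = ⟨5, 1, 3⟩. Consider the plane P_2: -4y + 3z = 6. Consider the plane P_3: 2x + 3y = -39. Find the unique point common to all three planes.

P_1: n_1·r = n_1·T gives 5x + y + 3z = -69.
Solving the 3×3 linear system 5x + y + 3z = -69, -4y + 3z = 6, 2x + 3y = -39 (e.g. by elimination or Cramer's rule, determinant = -15) gives (-6, -9, -10).

(-6, -9, -10)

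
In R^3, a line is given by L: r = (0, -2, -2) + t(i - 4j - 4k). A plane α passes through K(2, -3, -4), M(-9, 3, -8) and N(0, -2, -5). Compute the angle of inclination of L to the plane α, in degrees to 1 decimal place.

KM = (-11, 6, -4), KN = (-2, 1, -1); a normal to α is KM × KN = (-2, -3, 1).
Using K: α has equation -2x - 3y + z = 1.
sin θ = |n·v| / (|n||v|) = |6| / (√14 · √33) = 0.27915.
θ ≈ 16.2°.

16.2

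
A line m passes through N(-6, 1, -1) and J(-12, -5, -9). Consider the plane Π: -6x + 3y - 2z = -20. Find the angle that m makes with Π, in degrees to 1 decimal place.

24.6

A direction vector for m is J − N = (-6, -6, -8).
sin θ = |n·v| / (|n||v|) = |34| / (√49 · √136) = 0.41650.
θ ≈ 24.6°.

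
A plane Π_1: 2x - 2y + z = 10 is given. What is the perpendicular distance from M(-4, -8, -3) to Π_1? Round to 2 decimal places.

1.67

n·M − d = (2)·(-4) + (-2)·(-8) + (1)·(-3) − 10 = -5; |n| = √9.
Distance = |-5| / √9 = 5/√9 ≈ 1.67.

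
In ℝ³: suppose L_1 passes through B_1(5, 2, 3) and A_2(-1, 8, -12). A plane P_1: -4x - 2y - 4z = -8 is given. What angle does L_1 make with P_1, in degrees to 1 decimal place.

A direction vector for L_1 is A_2 − B_1 = (-6, 6, -15).
sin θ = |n·v| / (|n||v|) = |72| / (√36 · √297) = 0.69631.
θ ≈ 44.1°.

44.1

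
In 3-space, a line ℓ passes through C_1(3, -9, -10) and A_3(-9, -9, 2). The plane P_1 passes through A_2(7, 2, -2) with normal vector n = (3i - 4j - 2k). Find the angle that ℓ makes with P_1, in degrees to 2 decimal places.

A direction vector for ℓ is A_3 − C_1 = (-12, 0, 12).
P_1: n·r = n·A_2 gives 3x - 4y - 2z = 17.
sin θ = |n·v| / (|n||v|) = |-60| / (√29 · √288) = 0.65653.
θ ≈ 41.04°.

41.04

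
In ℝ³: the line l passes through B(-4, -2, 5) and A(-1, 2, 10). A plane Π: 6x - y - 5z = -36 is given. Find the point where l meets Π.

(-7, -6, 0)

A direction vector for l is A − B = (3, 4, 5).
Substitute r = (-4, -2, 5) + t(3, 4, 5) into the plane: -47 + (-11)t = -36, so t = -1.
Intersection: (-4, -2, 5) + (-1)·(3, 4, 5) = (-7, -6, 0).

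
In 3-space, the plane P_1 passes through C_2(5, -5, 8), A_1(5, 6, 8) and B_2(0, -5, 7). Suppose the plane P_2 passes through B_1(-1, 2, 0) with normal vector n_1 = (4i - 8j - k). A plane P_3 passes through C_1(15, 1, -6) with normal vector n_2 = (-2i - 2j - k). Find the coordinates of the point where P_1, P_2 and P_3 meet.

C_2A_1 = (0, 11, 0), C_2B_2 = (-5, 0, -1); a normal to P_1 is C_2A_1 × C_2B_2 = (-11, 0, 55).
Using C_2: P_1 has equation -11x + 55z = 385.
P_2: n_1·r = n_1·B_1 gives 4x - 8y - z = -20.
P_3: n_2·r = n_2·C_1 gives -2x - 2y - z = -26.
Solving the 3×3 linear system -11x + 55z = 385, 4x - 8y - z = -20, -2x - 2y - z = -26 (e.g. by elimination or Cramer's rule, determinant = -1386) gives (5, 4, 8).

(5, 4, 8)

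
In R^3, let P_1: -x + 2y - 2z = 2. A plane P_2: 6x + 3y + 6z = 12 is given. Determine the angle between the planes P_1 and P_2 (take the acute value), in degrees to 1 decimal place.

63.6

cos θ = |n₁·n₂| / (|n₁||n₂|) = |-12| / (√9 · √81).
θ = arccos(0.44444) ≈ 63.6°.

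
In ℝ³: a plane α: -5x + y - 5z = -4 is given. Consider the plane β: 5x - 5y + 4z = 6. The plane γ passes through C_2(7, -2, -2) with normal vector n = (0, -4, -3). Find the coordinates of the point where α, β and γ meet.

(7, 1, -6)

γ: n·r = n·C_2 gives -4y - 3z = 14.
Solving the 3×3 linear system -5x + y - 5z = -4, 5x - 5y + 4z = 6, -4y - 3z = 14 (e.g. by elimination or Cramer's rule, determinant = -40) gives (7, 1, -6).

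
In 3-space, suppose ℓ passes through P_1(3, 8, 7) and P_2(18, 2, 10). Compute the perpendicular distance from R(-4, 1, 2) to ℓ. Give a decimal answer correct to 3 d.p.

10.023

A direction vector for ℓ is P_2 − P_1 = (15, -6, 3).
Taking (3, 8, 7) on ℓ with direction v = (15, -6, 3): w = R − (3, 8, 7) = (-7, -7, -5), and w × v = (-51, -54, 147).
Distance = |w × v| / |v| = √27126 / √270 ≈ 10.023.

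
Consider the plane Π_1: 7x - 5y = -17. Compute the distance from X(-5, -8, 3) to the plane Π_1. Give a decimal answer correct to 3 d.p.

2.557

n·X − d = (7)·(-5) + (-5)·(-8) + (0)·(3) − (-17) = 22; |n| = √74.
Distance = |22| / √74 = 22/√74 ≈ 2.557.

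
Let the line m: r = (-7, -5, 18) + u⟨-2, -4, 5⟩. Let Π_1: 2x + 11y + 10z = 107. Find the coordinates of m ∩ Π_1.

Substitute r = (-7, -5, 18) + t(-2, -4, 5) into the plane: 111 + 2t = 107, so t = -2.
Intersection: (-7, -5, 18) + (-2)·(-2, -4, 5) = (-3, 3, 8).

(-3, 3, 8)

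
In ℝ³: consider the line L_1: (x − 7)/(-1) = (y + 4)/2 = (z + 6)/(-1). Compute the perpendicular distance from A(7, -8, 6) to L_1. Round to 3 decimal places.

9.661

L_1 has direction (-1, 2, -1) through (7, -4, -6).
Taking (7, -4, -6) on L_1 with direction v = (-1, 2, -1): w = A − (7, -4, -6) = (0, -4, 12), and w × v = (-20, -12, -4).
Distance = |w × v| / |v| = √560 / √6 ≈ 9.661.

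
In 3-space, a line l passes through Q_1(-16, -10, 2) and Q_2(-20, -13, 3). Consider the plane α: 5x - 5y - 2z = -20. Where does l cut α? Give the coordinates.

A direction vector for l is Q_2 − Q_1 = (-4, -3, 1).
Substitute r = (-16, -10, 2) + t(-4, -3, 1) into the plane: -34 + (-7)t = -20, so t = -2.
Intersection: (-16, -10, 2) + (-2)·(-4, -3, 1) = (-8, -4, 0).

(-8, -4, 0)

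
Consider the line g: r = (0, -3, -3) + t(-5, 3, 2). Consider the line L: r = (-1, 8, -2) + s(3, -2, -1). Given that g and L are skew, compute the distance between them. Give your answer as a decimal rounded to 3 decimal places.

6.351

Common perpendicular direction n = (-5, 3, 2) × (3, -2, -1) = (1, 1, 1).
With w = (-1, 8, -2) − (0, -3, -3) = (-1, 11, 1), w · n = 11.
Distance = |w · n| / |n| = |11| / √3 ≈ 6.351.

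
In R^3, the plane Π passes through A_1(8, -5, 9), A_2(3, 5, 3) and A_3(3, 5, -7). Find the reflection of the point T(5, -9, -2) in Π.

A_1A_2 = (-5, 10, -6), A_1A_3 = (-5, 10, -16); a normal to Π is A_1A_2 × A_1A_3 = (-100, -50, 0).
Using A_1: Π has equation -100x - 50y = -550.
λ = (n·T − d)/|n|² = (-50 − (-550))/12500 = 1/25.
Reflection = T − 2λn = (5, -9, -2) − (2/25)·(-100, -50, 0) = (13, -5, -2).

(13, -5, -2)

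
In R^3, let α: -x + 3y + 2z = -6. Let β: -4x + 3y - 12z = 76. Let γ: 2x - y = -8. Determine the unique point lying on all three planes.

Solving the 3×3 linear system -x + 3y + 2z = -6, -4x + 3y - 12z = 76, 2x - y = -8 (e.g. by elimination or Cramer's rule, determinant = -64) gives (-4, 0, -5).

(-4, 0, -5)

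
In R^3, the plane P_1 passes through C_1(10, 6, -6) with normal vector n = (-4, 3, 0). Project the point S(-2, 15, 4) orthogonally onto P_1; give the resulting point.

(10, 6, 4)

P_1: n·r = n·C_1 gives -4x + 3y = -22.
Foot = S − λn with λ = (n·S − d)/|n|² = (53 − (-22))/25 = 3.
Foot = (-2, 15, 4) − 3·(-4, 3, 0) = (10, 6, 4).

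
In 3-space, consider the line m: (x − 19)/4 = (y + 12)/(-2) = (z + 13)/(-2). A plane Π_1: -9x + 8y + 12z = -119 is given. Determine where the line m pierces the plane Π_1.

(3, -4, -5)

m has direction (4, -2, -2) through (19, -12, -13).
Substitute r = (19, -12, -13) + t(4, -2, -2) into the plane: -423 + (-76)t = -119, so t = -4.
Intersection: (19, -12, -13) + (-4)·(4, -2, -2) = (3, -4, -5).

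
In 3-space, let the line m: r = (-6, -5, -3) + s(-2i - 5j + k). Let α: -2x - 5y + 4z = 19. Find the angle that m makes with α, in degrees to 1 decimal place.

63.9

sin θ = |n·v| / (|n||v|) = |33| / (√45 · √30) = 0.89815.
θ ≈ 63.9°.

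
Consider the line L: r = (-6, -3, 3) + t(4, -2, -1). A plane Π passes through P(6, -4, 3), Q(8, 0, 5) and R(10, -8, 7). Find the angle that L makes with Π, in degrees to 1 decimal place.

50.5

PQ = (2, 4, 2), PR = (4, -4, 4); a normal to Π is PQ × PR = (24, 0, -24).
Using P: Π has equation 24x - 24z = 72.
sin θ = |n·v| / (|n||v|) = |120| / (√1152 · √21) = 0.77152.
θ ≈ 50.5°.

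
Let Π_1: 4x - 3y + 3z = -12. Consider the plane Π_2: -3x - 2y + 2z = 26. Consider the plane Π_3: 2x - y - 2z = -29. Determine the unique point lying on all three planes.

(-6, 3, 7)

Solving the 3×3 linear system 4x - 3y + 3z = -12, -3x - 2y + 2z = 26, 2x - y - 2z = -29 (e.g. by elimination or Cramer's rule, determinant = 51) gives (-6, 3, 7).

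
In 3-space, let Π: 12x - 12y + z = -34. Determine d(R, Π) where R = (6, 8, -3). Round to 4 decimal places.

n·R − d = (12)·(6) + (-12)·(8) + (1)·(-3) − (-34) = 7; |n| = √289.
Distance = |7| / √289 = 7/√289 ≈ 0.4118.

0.4118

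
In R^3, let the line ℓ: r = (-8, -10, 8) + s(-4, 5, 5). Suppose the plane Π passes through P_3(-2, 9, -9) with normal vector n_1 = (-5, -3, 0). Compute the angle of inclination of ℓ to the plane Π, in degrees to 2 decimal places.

Π: n_1·r = n_1·P_3 gives -5x - 3y = -17.
sin θ = |n·v| / (|n||v|) = |5| / (√34 · √66) = 0.10555.
θ ≈ 6.06°.

6.06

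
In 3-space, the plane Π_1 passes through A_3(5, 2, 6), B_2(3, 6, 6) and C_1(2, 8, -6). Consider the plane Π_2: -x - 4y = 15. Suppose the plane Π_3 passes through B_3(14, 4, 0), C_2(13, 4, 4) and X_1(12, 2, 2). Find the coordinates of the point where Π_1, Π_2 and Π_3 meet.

(9, -6, -10)

A_3B_2 = (-2, 4, 0), A_3C_1 = (-3, 6, -12); a normal to Π_1 is A_3B_2 × A_3C_1 = (-48, -24, 0).
Using A_3: Π_1 has equation -48x - 24y = -288.
B_3C_2 = (-1, 0, 4), B_3X_1 = (-2, -2, 2); a normal to Π_3 is B_3C_2 × B_3X_1 = (8, -6, 2).
Using B_3: Π_3 has equation 8x - 6y + 2z = 88.
Solving the 3×3 linear system -48x - 24y = -288, -x - 4y = 15, 8x - 6y + 2z = 88 (e.g. by elimination or Cramer's rule, determinant = 336) gives (9, -6, -10).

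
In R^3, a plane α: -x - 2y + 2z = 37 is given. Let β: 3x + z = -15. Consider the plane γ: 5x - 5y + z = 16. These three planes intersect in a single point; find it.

(-7, -9, 6)

Solving the 3×3 linear system -x - 2y + 2z = 37, 3x + z = -15, 5x - 5y + z = 16 (e.g. by elimination or Cramer's rule, determinant = -39) gives (-7, -9, 6).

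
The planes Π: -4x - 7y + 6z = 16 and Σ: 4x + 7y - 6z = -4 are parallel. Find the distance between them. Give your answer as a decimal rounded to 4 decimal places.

1.1940

Rescale Σ by 1/(-1): -4x - 7y + 6z = 4. Then distance = |16 − 4| / √101 ≈ 1.1940.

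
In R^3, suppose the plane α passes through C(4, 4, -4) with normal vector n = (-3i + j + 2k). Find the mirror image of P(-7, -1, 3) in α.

(11, -7, -9)

α: n·r = n·C gives -3x + y + 2z = -16.
λ = (n·P − d)/|n|² = (26 − (-16))/14 = 3.
Reflection = P − 2λn = (-7, -1, 3) − 6·(-3, 1, 2) = (11, -7, -9).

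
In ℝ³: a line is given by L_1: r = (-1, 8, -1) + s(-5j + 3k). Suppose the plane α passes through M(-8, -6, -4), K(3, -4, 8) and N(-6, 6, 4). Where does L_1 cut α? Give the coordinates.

(-1, -2, 5)

MK = (11, 2, 12), MN = (2, 12, 8); a normal to α is MK × MN = (-128, -64, 128).
Using M: α has equation -128x - 64y + 128z = 896.
Substitute r = (-1, 8, -1) + t(0, -5, 3) into the plane: -512 + 704t = 896, so t = 2.
Intersection: (-1, 8, -1) + 2·(0, -5, 3) = (-1, -2, 5).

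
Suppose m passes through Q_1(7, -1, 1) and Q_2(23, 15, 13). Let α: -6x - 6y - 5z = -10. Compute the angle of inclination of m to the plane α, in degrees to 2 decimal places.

87.43

A direction vector for m is Q_2 − Q_1 = (16, 16, 12).
sin θ = |n·v| / (|n||v|) = |-252| / (√97 · √656) = 0.99899.
θ ≈ 87.43°.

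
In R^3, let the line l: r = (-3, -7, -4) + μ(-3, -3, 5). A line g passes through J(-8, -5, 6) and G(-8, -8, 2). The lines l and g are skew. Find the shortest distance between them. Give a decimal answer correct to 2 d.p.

A direction vector for g is G − J = (0, -3, -4).
Common perpendicular direction n = (-3, -3, 5) × (0, -3, -4) = (27, -12, 9).
With w = (-8, -5, 6) − (-3, -7, -4) = (-5, 2, 10), w · n = -69.
Distance = |w · n| / |n| = |-69| / √954 ≈ 2.23.

2.23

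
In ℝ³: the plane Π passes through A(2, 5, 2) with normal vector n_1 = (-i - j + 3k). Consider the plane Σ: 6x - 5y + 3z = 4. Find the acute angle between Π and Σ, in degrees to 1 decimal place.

Π: n_1·r = n_1·A gives -x - y + 3z = -1.
cos θ = |n₁·n₂| / (|n₁||n₂|) = |8| / (√11 · √70).
θ = arccos(0.28830) ≈ 73.2°.

73.2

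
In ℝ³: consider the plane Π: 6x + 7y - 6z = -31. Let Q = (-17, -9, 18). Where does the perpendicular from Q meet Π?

Foot = Q − λn with λ = (n·Q − d)/|n|² = (-273 − (-31))/121 = -2.
Foot = (-17, -9, 18) − (-2)·(6, 7, -6) = (-5, 5, 6).

(-5, 5, 6)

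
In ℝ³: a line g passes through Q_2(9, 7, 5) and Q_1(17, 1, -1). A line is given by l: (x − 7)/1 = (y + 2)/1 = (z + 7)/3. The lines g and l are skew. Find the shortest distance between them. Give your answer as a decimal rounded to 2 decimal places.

A direction vector for g is Q_1 − Q_2 = (8, -6, -6).
l has direction (1, 1, 3) through (7, -2, -7).
Common perpendicular direction n = (8, -6, -6) × (1, 1, 3) = (-12, -30, 14).
With w = (7, -2, -7) − (9, 7, 5) = (-2, -9, -12), w · n = 126.
Distance = |w · n| / |n| = |126| / √1240 ≈ 3.58.

3.58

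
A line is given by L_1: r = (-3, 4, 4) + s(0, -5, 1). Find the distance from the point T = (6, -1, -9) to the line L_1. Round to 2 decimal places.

Taking (-3, 4, 4) on L_1 with direction v = (0, -5, 1): w = T − (-3, 4, 4) = (9, -5, -13), and w × v = (-70, -9, -45).
Distance = |w × v| / |v| = √7006 / √26 ≈ 16.42.

16.42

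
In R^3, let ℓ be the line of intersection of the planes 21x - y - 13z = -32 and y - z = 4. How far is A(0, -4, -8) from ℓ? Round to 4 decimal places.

6.0302

Direction of ℓ: (21, -1, -13) × (0, 1, -1) = (14, 21, 21).
A point on ℓ: solving the two plane equations with x = -6 gives (-6, -3, -7).
Taking (-6, -3, -7) on ℓ with direction v = (14, 21, 21): w = A − (-6, -3, -7) = (6, -1, -1), and w × v = (0, -140, 140).
Distance = |w × v| / |v| = √39200 / √1078 ≈ 6.0302.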